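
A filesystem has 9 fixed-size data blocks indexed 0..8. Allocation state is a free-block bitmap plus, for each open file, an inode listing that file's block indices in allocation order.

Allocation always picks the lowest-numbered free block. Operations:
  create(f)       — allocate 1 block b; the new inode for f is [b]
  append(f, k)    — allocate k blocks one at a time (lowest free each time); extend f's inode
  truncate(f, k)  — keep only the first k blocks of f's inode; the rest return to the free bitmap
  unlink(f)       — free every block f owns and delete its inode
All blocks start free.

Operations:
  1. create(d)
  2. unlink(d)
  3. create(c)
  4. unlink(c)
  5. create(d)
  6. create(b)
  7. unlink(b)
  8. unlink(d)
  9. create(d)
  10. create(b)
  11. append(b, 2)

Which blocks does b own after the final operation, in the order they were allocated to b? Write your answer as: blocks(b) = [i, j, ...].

  1. create(d)  ⇒  F........  {d→[0]}
  2. unlink(d)  ⇒  .........  {}
  3. create(c)  ⇒  F........  {c→[0]}
  4. unlink(c)  ⇒  .........  {}
  5. create(d)  ⇒  F........  {d→[0]}
  6. create(b)  ⇒  FF.......  {b→[1]; d→[0]}
  7. unlink(b)  ⇒  F........  {d→[0]}
  8. unlink(d)  ⇒  .........  {}
  9. create(d)  ⇒  F........  {d→[0]}
  10. create(b)  ⇒  FF.......  {b→[1]; d→[0]}
  11. append(b, 2)  ⇒  FFFF.....  {b→[1, 2, 3]; d→[0]}

blocks(b) = [1, 2, 3]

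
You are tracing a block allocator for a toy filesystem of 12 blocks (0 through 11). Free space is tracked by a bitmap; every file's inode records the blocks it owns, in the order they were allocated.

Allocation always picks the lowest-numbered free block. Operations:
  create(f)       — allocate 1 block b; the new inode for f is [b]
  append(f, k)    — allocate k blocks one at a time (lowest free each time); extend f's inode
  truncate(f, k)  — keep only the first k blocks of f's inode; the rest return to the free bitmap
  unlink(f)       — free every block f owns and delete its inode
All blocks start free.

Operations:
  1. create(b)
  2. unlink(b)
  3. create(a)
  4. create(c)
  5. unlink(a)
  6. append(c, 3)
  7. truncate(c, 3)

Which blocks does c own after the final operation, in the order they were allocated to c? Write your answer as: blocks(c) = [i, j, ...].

  1. create(b)  ⇒  F...........  {b→[0]}
  2. unlink(b)  ⇒  ............  {}
  3. create(a)  ⇒  F...........  {a→[0]}
  4. create(c)  ⇒  FF..........  {a→[0]; c→[1]}
  5. unlink(a)  ⇒  .F..........  {c→[1]}
  6. append(c, 3)  ⇒  FFFF........  {c→[1, 0, 2, 3]}
  7. truncate(c, 3)  ⇒  FFF.........  {c→[1, 0, 2]}

blocks(c) = [1, 0, 2]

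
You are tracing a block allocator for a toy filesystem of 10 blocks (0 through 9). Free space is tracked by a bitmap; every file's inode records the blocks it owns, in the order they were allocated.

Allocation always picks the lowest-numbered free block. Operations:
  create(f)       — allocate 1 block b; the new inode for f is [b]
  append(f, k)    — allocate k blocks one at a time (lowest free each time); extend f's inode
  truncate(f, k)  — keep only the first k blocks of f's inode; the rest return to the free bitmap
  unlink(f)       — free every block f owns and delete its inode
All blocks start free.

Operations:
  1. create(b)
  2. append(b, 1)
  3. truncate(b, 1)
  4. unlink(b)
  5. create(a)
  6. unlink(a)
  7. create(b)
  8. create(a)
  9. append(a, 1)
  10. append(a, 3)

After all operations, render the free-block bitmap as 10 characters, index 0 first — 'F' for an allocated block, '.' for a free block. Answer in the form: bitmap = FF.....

bitmap = FFFFFF....

  1. create(b)  ⇒  F.........  {b→[0]}
  2. append(b, 1)  ⇒  FF........  {b→[0, 1]}
  3. truncate(b, 1)  ⇒  F.........  {b→[0]}
  4. unlink(b)  ⇒  ..........  {}
  5. create(a)  ⇒  F.........  {a→[0]}
  6. unlink(a)  ⇒  ..........  {}
  7. create(b)  ⇒  F.........  {b→[0]}
  8. create(a)  ⇒  FF........  {a→[1]; b→[0]}
  9. append(a, 1)  ⇒  FFF.......  {a→[1, 2]; b→[0]}
  10. append(a, 3)  ⇒  FFFFFF....  {a→[1, 2, 3, 4, 5]; b→[0]}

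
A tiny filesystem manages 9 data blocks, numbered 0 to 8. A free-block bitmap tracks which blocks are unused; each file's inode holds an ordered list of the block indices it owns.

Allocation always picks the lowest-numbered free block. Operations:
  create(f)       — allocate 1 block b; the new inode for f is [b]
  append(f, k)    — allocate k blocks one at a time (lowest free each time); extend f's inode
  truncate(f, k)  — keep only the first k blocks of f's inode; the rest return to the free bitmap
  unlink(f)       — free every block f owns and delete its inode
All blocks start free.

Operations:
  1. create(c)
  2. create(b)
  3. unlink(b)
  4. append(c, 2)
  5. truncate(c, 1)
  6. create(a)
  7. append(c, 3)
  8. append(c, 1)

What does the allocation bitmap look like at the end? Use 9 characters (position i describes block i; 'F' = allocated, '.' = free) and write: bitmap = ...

bitmap = FFFFFF...

[1] create(c) — c=0 (map F........)
[2] create(b) — b=1 c=0 (map FF.......)
[3] unlink(b) — c=0 (map F........)
[4] append(c, 2) — c=0,1,2 (map FFF......)
[5] truncate(c, 1) — c=0 (map F........)
[6] create(a) — a=1 c=0 (map FF.......)
[7] append(c, 3) — a=1 c=0,2,3,4 (map FFFFF....)
[8] append(c, 1) — a=1 c=0,2,3,4,5 (map FFFFFF...)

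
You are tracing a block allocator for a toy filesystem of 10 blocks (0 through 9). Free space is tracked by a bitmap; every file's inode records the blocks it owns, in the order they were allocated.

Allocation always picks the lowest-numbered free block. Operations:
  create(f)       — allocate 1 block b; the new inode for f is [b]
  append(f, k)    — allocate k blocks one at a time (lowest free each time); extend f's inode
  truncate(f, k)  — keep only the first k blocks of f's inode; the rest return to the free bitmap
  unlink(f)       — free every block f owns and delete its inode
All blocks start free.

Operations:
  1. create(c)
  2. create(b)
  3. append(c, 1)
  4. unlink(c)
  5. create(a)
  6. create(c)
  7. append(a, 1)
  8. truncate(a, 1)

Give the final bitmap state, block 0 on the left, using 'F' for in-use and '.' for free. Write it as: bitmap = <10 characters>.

bitmap = FFF.......

create(c): bitmap=F......... | c=[0]
create(b): bitmap=FF........ | b=[1] c=[0]
append(c, 1): bitmap=FFF....... | b=[1] c=[0, 2]
unlink(c): bitmap=.F........ | b=[1]
create(a): bitmap=FF........ | a=[0] b=[1]
create(c): bitmap=FFF....... | a=[0] b=[1] c=[2]
append(a, 1): bitmap=FFFF...... | a=[0, 3] b=[1] c=[2]
truncate(a, 1): bitmap=FFF....... | a=[0] b=[1] c=[2]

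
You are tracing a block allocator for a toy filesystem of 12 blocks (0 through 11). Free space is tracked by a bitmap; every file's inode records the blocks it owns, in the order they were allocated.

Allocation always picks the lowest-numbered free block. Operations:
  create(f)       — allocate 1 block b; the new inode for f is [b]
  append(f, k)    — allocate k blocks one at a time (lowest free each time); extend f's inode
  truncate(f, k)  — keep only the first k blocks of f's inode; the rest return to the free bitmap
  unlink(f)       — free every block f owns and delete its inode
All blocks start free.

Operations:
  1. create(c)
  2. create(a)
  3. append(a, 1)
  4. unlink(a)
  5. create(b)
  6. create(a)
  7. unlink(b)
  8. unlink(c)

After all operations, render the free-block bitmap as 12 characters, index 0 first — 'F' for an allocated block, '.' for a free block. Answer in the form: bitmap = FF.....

[1] create(c) — c=0 (map F...........)
[2] create(a) — a=1 c=0 (map FF..........)
[3] append(a, 1) — a=1,2 c=0 (map FFF.........)
[4] unlink(a) — c=0 (map F...........)
[5] create(b) — b=1 c=0 (map FF..........)
[6] create(a) — a=2 b=1 c=0 (map FFF.........)
[7] unlink(b) — a=2 c=0 (map F.F.........)
[8] unlink(c) — a=2 (map ..F.........)

bitmap = ..F.........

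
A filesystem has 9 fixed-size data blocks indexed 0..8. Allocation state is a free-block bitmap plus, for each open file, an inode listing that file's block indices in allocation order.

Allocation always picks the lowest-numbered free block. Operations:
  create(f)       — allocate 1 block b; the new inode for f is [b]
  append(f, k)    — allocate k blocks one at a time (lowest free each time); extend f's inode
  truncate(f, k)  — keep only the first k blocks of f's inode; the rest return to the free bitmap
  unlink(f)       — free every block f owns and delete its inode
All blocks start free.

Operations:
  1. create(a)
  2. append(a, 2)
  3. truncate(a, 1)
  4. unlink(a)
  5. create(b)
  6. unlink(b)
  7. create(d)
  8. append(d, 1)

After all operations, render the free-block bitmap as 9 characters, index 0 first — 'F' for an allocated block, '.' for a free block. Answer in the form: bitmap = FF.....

bitmap = FF.......

  1. create(a)  ⇒  F........  {a→[0]}
  2. append(a, 2)  ⇒  FFF......  {a→[0, 1, 2]}
  3. truncate(a, 1)  ⇒  F........  {a→[0]}
  4. unlink(a)  ⇒  .........  {}
  5. create(b)  ⇒  F........  {b→[0]}
  6. unlink(b)  ⇒  .........  {}
  7. create(d)  ⇒  F........  {d→[0]}
  8. append(d, 1)  ⇒  FF.......  {d→[0, 1]}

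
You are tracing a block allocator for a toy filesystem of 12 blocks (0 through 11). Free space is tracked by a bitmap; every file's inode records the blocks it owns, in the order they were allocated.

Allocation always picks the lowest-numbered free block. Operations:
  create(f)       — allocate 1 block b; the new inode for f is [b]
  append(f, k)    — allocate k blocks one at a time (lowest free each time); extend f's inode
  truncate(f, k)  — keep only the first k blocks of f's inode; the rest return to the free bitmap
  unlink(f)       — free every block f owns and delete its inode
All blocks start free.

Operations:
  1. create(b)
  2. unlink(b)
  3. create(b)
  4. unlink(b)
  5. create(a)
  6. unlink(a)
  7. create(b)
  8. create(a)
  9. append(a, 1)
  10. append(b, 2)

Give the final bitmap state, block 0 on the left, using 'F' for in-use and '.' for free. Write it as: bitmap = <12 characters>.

  1. create(b)  ⇒  F...........  {b→[0]}
  2. unlink(b)  ⇒  ............  {}
  3. create(b)  ⇒  F...........  {b→[0]}
  4. unlink(b)  ⇒  ............  {}
  5. create(a)  ⇒  F...........  {a→[0]}
  6. unlink(a)  ⇒  ............  {}
  7. create(b)  ⇒  F...........  {b→[0]}
  8. create(a)  ⇒  FF..........  {a→[1]; b→[0]}
  9. append(a, 1)  ⇒  FFF.........  {a→[1, 2]; b→[0]}
  10. append(b, 2)  ⇒  FFFFF.......  {a→[1, 2]; b→[0, 3, 4]}

bitmap = FFFFF.......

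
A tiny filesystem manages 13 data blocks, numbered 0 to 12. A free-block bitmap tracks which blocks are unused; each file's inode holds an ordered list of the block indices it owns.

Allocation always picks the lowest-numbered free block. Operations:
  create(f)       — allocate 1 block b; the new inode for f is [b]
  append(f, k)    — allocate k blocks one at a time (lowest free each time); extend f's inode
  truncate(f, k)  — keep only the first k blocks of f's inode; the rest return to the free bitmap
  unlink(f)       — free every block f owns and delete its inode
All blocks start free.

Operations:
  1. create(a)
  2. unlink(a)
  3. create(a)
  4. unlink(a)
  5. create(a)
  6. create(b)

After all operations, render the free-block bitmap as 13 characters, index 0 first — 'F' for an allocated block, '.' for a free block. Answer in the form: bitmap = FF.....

bitmap = FF...........

after create(a) → a:[0]  free=[F............]
after unlink(a) →   free=[.............]
after create(a) → a:[0]  free=[F............]
after unlink(a) →   free=[.............]
after create(a) → a:[0]  free=[F............]
after create(b) → a:[0], b:[1]  free=[FF...........]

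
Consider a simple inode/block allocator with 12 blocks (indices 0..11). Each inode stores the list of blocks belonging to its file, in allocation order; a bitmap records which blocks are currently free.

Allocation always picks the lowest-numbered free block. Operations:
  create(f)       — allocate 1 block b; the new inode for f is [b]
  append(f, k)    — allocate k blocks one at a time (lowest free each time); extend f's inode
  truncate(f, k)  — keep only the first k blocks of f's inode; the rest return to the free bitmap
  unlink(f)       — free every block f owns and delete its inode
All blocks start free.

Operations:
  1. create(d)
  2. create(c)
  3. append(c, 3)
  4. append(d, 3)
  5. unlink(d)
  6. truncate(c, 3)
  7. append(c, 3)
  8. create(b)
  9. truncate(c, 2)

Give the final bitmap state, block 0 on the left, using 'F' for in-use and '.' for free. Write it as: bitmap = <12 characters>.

  1. create(d)  ⇒  F...........  {d→[0]}
  2. create(c)  ⇒  FF..........  {c→[1]; d→[0]}
  3. append(c, 3)  ⇒  FFFFF.......  {c→[1, 2, 3, 4]; d→[0]}
  4. append(d, 3)  ⇒  FFFFFFFF....  {c→[1, 2, 3, 4]; d→[0, 5, 6, 7]}
  5. unlink(d)  ⇒  .FFFF.......  {c→[1, 2, 3, 4]}
  6. truncate(c, 3)  ⇒  .FFF........  {c→[1, 2, 3]}
  7. append(c, 3)  ⇒  FFFFFF......  {c→[1, 2, 3, 0, 4, 5]}
  8. create(b)  ⇒  FFFFFFF.....  {b→[6]; c→[1, 2, 3, 0, 4, 5]}
  9. truncate(c, 2)  ⇒  .FF...F.....  {b→[6]; c→[1, 2]}

bitmap = .FF...F.....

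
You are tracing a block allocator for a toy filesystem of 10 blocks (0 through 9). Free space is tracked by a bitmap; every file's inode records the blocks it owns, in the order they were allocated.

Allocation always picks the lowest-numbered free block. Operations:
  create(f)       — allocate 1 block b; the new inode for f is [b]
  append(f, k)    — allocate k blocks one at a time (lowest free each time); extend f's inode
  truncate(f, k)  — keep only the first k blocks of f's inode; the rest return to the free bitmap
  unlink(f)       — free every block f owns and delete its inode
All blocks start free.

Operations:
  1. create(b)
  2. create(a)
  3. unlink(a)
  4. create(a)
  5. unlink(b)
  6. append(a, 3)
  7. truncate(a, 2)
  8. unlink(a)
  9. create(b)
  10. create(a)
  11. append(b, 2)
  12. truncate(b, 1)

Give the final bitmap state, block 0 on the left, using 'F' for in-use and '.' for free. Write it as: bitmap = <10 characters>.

[1] create(b) — b=0 (map F.........)
[2] create(a) — a=1 b=0 (map FF........)
[3] unlink(a) — b=0 (map F.........)
[4] create(a) — a=1 b=0 (map FF........)
[5] unlink(b) — a=1 (map .F........)
[6] append(a, 3) — a=1,0,2,3 (map FFFF......)
[7] truncate(a, 2) — a=1,0 (map FF........)
[8] unlink(a) —  (map ..........)
[9] create(b) — b=0 (map F.........)
[10] create(a) — a=1 b=0 (map FF........)
[11] append(b, 2) — a=1 b=0,2,3 (map FFFF......)
[12] truncate(b, 1) — a=1 b=0 (map FF........)

bitmap = FF........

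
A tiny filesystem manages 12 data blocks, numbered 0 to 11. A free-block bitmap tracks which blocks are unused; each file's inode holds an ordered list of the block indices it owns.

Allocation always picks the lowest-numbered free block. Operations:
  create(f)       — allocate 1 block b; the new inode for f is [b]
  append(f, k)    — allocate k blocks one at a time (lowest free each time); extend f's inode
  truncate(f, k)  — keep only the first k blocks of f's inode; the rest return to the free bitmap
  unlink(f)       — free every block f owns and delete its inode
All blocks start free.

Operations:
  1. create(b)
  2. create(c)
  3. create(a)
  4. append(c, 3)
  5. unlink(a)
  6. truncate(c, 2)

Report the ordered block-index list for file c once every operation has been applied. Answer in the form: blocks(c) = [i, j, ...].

create(b): bitmap=F........... | b=[0]
create(c): bitmap=FF.......... | b=[0] c=[1]
create(a): bitmap=FFF......... | a=[2] b=[0] c=[1]
append(c, 3): bitmap=FFFFFF...... | a=[2] b=[0] c=[1, 3, 4, 5]
unlink(a): bitmap=FF.FFF...... | b=[0] c=[1, 3, 4, 5]
truncate(c, 2): bitmap=FF.F........ | b=[0] c=[1, 3]

blocks(c) = [1, 3]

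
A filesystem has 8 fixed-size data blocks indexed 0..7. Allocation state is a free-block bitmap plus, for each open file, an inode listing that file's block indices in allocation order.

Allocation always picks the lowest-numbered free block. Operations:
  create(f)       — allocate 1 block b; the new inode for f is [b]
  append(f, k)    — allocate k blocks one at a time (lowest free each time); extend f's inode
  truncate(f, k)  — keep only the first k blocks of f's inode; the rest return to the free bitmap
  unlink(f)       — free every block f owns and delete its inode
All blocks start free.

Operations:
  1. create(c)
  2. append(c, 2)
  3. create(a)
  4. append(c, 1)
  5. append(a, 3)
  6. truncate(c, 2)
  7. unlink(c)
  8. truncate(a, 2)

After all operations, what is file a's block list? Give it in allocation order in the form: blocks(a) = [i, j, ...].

blocks(a) = [3, 5]

  1. create(c)  ⇒  F.......  {c→[0]}
  2. append(c, 2)  ⇒  FFF.....  {c→[0, 1, 2]}
  3. create(a)  ⇒  FFFF....  {a→[3]; c→[0, 1, 2]}
  4. append(c, 1)  ⇒  FFFFF...  {a→[3]; c→[0, 1, 2, 4]}
  5. append(a, 3)  ⇒  FFFFFFFF  {a→[3, 5, 6, 7]; c→[0, 1, 2, 4]}
  6. truncate(c, 2)  ⇒  FF.F.FFF  {a→[3, 5, 6, 7]; c→[0, 1]}
  7. unlink(c)  ⇒  ...F.FFF  {a→[3, 5, 6, 7]}
  8. truncate(a, 2)  ⇒  ...F.F..  {a→[3, 5]}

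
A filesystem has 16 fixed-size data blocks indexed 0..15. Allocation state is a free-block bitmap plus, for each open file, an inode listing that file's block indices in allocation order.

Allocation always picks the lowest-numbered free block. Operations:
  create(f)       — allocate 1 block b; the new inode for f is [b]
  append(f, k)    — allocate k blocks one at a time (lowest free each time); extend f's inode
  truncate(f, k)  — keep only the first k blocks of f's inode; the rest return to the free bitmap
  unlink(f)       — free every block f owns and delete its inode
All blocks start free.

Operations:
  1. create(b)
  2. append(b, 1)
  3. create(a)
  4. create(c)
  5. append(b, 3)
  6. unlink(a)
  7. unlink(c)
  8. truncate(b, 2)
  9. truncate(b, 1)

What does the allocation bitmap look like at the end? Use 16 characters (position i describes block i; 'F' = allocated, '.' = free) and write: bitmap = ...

  1. create(b)  ⇒  F...............  {b→[0]}
  2. append(b, 1)  ⇒  FF..............  {b→[0, 1]}
  3. create(a)  ⇒  FFF.............  {a→[2]; b→[0, 1]}
  4. create(c)  ⇒  FFFF............  {a→[2]; b→[0, 1]; c→[3]}
  5. append(b, 3)  ⇒  FFFFFFF.........  {a→[2]; b→[0, 1, 4, 5, 6]; c→[3]}
  6. unlink(a)  ⇒  FF.FFFF.........  {b→[0, 1, 4, 5, 6]; c→[3]}
  7. unlink(c)  ⇒  FF..FFF.........  {b→[0, 1, 4, 5, 6]}
  8. truncate(b, 2)  ⇒  FF..............  {b→[0, 1]}
  9. truncate(b, 1)  ⇒  F...............  {b→[0]}

bitmap = F...............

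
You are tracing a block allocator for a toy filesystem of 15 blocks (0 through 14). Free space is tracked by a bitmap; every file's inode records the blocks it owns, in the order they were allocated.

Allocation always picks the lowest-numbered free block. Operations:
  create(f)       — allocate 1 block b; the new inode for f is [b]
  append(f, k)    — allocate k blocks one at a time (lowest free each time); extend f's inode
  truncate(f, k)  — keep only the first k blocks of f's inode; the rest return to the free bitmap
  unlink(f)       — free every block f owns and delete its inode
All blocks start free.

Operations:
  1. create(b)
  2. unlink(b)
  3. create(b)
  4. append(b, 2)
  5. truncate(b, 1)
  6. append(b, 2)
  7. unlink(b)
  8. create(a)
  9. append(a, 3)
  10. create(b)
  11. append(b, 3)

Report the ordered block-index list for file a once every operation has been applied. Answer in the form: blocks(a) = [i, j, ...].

after create(b) → b:[0]  free=[F..............]
after unlink(b) →   free=[...............]
after create(b) → b:[0]  free=[F..............]
after append(b, 2) → b:[0, 1, 2]  free=[FFF............]
after truncate(b, 1) → b:[0]  free=[F..............]
after append(b, 2) → b:[0, 1, 2]  free=[FFF............]
after unlink(b) →   free=[...............]
after create(a) → a:[0]  free=[F..............]
after append(a, 3) → a:[0, 1, 2, 3]  free=[FFFF...........]
after create(b) → a:[0, 1, 2, 3], b:[4]  free=[FFFFF..........]
after append(b, 3) → a:[0, 1, 2, 3], b:[4, 5, 6, 7]  free=[FFFFFFFF.......]

blocks(a) = [0, 1, 2, 3]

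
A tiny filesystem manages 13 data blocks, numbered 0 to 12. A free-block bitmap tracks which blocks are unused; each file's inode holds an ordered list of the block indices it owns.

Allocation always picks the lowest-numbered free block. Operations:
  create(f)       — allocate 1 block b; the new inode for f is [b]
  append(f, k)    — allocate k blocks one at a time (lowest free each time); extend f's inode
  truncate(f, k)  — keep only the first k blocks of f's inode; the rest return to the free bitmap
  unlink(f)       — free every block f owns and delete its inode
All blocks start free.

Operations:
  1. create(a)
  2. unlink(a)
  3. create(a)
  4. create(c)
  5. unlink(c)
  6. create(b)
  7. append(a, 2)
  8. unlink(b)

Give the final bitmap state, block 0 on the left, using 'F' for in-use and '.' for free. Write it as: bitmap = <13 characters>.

bitmap = F.FF.........

create(a): bitmap=F............ | a=[0]
unlink(a): bitmap=............. | 
create(a): bitmap=F............ | a=[0]
create(c): bitmap=FF........... | a=[0] c=[1]
unlink(c): bitmap=F............ | a=[0]
create(b): bitmap=FF........... | a=[0] b=[1]
append(a, 2): bitmap=FFFF......... | a=[0, 2, 3] b=[1]
unlink(b): bitmap=F.FF......... | a=[0, 2, 3]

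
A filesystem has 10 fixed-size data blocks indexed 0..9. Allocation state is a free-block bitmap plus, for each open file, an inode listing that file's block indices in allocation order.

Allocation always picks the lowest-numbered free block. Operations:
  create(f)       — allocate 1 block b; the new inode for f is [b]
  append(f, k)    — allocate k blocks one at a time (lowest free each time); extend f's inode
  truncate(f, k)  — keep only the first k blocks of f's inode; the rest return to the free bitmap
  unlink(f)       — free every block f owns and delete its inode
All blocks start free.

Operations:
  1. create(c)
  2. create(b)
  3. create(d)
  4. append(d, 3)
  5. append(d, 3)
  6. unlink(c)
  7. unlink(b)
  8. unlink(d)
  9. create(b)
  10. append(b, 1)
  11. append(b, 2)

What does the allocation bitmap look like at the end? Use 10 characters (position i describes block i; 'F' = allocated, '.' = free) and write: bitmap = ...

  1. create(c)  ⇒  F.........  {c→[0]}
  2. create(b)  ⇒  FF........  {b→[1]; c→[0]}
  3. create(d)  ⇒  FFF.......  {b→[1]; c→[0]; d→[2]}
  4. append(d, 3)  ⇒  FFFFFF....  {b→[1]; c→[0]; d→[2, 3, 4, 5]}
  5. append(d, 3)  ⇒  FFFFFFFFF.  {b→[1]; c→[0]; d→[2, 3, 4, 5, 6, 7, 8]}
  6. unlink(c)  ⇒  .FFFFFFFF.  {b→[1]; d→[2, 3, 4, 5, 6, 7, 8]}
  7. unlink(b)  ⇒  ..FFFFFFF.  {d→[2, 3, 4, 5, 6, 7, 8]}
  8. unlink(d)  ⇒  ..........  {}
  9. create(b)  ⇒  F.........  {b→[0]}
  10. append(b, 1)  ⇒  FF........  {b→[0, 1]}
  11. append(b, 2)  ⇒  FFFF......  {b→[0, 1, 2, 3]}

bitmap = FFFF......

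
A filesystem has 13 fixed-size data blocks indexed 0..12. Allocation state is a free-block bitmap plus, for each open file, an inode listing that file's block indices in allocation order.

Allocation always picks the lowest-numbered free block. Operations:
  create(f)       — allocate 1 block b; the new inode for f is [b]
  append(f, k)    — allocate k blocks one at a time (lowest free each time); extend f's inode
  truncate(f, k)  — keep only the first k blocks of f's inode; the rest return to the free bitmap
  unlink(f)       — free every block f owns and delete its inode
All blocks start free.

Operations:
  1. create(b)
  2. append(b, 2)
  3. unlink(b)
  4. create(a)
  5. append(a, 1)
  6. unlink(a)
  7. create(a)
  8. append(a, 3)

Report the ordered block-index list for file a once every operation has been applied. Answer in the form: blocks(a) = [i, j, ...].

blocks(a) = [0, 1, 2, 3]

after create(b) → b:[0]  free=[F............]
after append(b, 2) → b:[0, 1, 2]  free=[FFF..........]
after unlink(b) →   free=[.............]
after create(a) → a:[0]  free=[F............]
after append(a, 1) → a:[0, 1]  free=[FF...........]
after unlink(a) →   free=[.............]
after create(a) → a:[0]  free=[F............]
after append(a, 3) → a:[0, 1, 2, 3]  free=[FFFF.........]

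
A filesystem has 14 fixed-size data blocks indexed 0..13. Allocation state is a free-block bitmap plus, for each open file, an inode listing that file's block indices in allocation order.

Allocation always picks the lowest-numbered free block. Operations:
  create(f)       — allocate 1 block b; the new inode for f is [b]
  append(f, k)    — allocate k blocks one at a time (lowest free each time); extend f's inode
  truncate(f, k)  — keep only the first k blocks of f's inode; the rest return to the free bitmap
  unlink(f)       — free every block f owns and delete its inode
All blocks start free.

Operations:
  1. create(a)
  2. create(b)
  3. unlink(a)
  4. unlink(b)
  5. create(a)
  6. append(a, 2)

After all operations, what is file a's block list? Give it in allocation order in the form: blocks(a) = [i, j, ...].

create(a): bitmap=F............. | a=[0]
create(b): bitmap=FF............ | a=[0] b=[1]
unlink(a): bitmap=.F............ | b=[1]
unlink(b): bitmap=.............. | 
create(a): bitmap=F............. | a=[0]
append(a, 2): bitmap=FFF........... | a=[0, 1, 2]

blocks(a) = [0, 1, 2]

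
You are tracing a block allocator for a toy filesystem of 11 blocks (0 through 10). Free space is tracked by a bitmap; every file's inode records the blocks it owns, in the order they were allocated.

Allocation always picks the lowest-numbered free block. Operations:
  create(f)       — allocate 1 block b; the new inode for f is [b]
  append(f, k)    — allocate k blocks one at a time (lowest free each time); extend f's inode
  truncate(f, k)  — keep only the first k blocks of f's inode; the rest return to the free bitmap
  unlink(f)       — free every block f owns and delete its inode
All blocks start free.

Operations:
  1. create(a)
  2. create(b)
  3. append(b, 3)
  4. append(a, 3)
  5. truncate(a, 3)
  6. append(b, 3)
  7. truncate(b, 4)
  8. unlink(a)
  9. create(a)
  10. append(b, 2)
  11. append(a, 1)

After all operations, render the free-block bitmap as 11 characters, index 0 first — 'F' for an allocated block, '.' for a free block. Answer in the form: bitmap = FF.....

bitmap = FFFFFFFF...

[1] create(a) — a=0 (map F..........)
[2] create(b) — a=0 b=1 (map FF.........)
[3] append(b, 3) — a=0 b=1,2,3,4 (map FFFFF......)
[4] append(a, 3) — a=0,5,6,7 b=1,2,3,4 (map FFFFFFFF...)
[5] truncate(a, 3) — a=0,5,6 b=1,2,3,4 (map FFFFFFF....)
[6] append(b, 3) — a=0,5,6 b=1,2,3,4,7,8,9 (map FFFFFFFFFF.)
[7] truncate(b, 4) — a=0,5,6 b=1,2,3,4 (map FFFFFFF....)
[8] unlink(a) — b=1,2,3,4 (map .FFFF......)
[9] create(a) — a=0 b=1,2,3,4 (map FFFFF......)
[10] append(b, 2) — a=0 b=1,2,3,4,5,6 (map FFFFFFF....)
[11] append(a, 1) — a=0,7 b=1,2,3,4,5,6 (map FFFFFFFF...)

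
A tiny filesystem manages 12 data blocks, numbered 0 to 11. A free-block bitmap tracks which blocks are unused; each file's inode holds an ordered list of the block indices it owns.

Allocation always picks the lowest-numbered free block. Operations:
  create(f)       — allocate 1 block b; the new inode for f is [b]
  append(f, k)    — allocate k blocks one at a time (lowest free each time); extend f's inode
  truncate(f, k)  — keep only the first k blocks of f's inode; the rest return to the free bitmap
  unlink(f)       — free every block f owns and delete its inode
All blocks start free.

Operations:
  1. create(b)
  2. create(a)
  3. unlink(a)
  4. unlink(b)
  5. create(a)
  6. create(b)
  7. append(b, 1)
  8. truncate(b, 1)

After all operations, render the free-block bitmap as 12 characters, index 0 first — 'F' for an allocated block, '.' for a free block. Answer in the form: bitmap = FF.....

after create(b) → b:[0]  free=[F...........]
after create(a) → a:[1], b:[0]  free=[FF..........]
after unlink(a) → b:[0]  free=[F...........]
after unlink(b) →   free=[............]
after create(a) → a:[0]  free=[F...........]
after create(b) → a:[0], b:[1]  free=[FF..........]
after append(b, 1) → a:[0], b:[1, 2]  free=[FFF.........]
after truncate(b, 1) → a:[0], b:[1]  free=[FF..........]

bitmap = FF..........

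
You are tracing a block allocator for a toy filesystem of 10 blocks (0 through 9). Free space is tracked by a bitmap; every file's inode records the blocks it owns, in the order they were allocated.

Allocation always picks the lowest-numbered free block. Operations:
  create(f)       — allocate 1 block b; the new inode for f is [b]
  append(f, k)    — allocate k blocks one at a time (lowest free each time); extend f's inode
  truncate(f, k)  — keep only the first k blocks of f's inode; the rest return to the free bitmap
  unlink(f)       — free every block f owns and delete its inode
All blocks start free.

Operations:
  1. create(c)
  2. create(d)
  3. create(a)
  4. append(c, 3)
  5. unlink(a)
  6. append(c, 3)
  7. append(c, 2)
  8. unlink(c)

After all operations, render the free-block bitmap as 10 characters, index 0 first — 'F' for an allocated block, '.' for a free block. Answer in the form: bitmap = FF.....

bitmap = .F........

[1] create(c) — c=0 (map F.........)
[2] create(d) — c=0 d=1 (map FF........)
[3] create(a) — a=2 c=0 d=1 (map FFF.......)
[4] append(c, 3) — a=2 c=0,3,4,5 d=1 (map FFFFFF....)
[5] unlink(a) — c=0,3,4,5 d=1 (map FF.FFF....)
[6] append(c, 3) — c=0,3,4,5,2,6,7 d=1 (map FFFFFFFF..)
[7] append(c, 2) — c=0,3,4,5,2,6,7,8,9 d=1 (map FFFFFFFFFF)
[8] unlink(c) — d=1 (map .F........)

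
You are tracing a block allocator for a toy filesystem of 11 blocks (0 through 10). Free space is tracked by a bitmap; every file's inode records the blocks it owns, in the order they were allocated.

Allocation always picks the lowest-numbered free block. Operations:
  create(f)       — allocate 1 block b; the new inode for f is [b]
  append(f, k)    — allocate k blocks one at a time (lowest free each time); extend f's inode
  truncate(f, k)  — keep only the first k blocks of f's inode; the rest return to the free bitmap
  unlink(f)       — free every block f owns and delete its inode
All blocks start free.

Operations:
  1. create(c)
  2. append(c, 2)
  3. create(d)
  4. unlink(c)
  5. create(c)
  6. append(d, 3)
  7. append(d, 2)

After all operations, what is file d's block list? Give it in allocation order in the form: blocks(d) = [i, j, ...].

  1. create(c)  ⇒  F..........  {c→[0]}
  2. append(c, 2)  ⇒  FFF........  {c→[0, 1, 2]}
  3. create(d)  ⇒  FFFF.......  {c→[0, 1, 2]; d→[3]}
  4. unlink(c)  ⇒  ...F.......  {d→[3]}
  5. create(c)  ⇒  F..F.......  {c→[0]; d→[3]}
  6. append(d, 3)  ⇒  FFFFF......  {c→[0]; d→[3, 1, 2, 4]}
  7. append(d, 2)  ⇒  FFFFFFF....  {c→[0]; d→[3, 1, 2, 4, 5, 6]}

blocks(d) = [3, 1, 2, 4, 5, 6]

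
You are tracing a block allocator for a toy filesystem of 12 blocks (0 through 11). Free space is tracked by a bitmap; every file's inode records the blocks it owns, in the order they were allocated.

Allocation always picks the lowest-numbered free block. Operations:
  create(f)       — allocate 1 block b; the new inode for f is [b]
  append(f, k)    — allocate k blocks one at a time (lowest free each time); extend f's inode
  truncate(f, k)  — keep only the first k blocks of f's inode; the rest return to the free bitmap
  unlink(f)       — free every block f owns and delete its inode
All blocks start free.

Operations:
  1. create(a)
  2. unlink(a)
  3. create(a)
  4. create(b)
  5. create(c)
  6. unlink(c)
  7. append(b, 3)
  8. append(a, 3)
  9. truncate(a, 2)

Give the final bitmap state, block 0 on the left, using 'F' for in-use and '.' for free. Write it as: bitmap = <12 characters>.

bitmap = FFFFFF......

after create(a) → a:[0]  free=[F...........]
after unlink(a) →   free=[............]
after create(a) → a:[0]  free=[F...........]
after create(b) → a:[0], b:[1]  free=[FF..........]
after create(c) → a:[0], b:[1], c:[2]  free=[FFF.........]
after unlink(c) → a:[0], b:[1]  free=[FF..........]
after append(b, 3) → a:[0], b:[1, 2, 3, 4]  free=[FFFFF.......]
after append(a, 3) → a:[0, 5, 6, 7], b:[1, 2, 3, 4]  free=[FFFFFFFF....]
after truncate(a, 2) → a:[0, 5], b:[1, 2, 3, 4]  free=[FFFFFF......]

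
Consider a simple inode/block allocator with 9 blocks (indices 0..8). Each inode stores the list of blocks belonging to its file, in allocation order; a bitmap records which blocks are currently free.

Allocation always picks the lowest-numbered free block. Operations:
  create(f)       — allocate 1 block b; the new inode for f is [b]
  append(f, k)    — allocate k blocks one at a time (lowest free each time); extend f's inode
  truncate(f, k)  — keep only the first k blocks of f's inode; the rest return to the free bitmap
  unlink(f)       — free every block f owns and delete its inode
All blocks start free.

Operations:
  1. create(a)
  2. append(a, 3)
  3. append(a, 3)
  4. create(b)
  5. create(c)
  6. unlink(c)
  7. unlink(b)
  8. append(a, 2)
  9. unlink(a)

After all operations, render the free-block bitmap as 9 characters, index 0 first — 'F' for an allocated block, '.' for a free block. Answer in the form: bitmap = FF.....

  1. create(a)  ⇒  F........  {a→[0]}
  2. append(a, 3)  ⇒  FFFF.....  {a→[0, 1, 2, 3]}
  3. append(a, 3)  ⇒  FFFFFFF..  {a→[0, 1, 2, 3, 4, 5, 6]}
  4. create(b)  ⇒  FFFFFFFF.  {a→[0, 1, 2, 3, 4, 5, 6]; b→[7]}
  5. create(c)  ⇒  FFFFFFFFF  {a→[0, 1, 2, 3, 4, 5, 6]; b→[7]; c→[8]}
  6. unlink(c)  ⇒  FFFFFFFF.  {a→[0, 1, 2, 3, 4, 5, 6]; b→[7]}
  7. unlink(b)  ⇒  FFFFFFF..  {a→[0, 1, 2, 3, 4, 5, 6]}
  8. append(a, 2)  ⇒  FFFFFFFFF  {a→[0, 1, 2, 3, 4, 5, 6, 7, 8]}
  9. unlink(a)  ⇒  .........  {}

bitmap = .........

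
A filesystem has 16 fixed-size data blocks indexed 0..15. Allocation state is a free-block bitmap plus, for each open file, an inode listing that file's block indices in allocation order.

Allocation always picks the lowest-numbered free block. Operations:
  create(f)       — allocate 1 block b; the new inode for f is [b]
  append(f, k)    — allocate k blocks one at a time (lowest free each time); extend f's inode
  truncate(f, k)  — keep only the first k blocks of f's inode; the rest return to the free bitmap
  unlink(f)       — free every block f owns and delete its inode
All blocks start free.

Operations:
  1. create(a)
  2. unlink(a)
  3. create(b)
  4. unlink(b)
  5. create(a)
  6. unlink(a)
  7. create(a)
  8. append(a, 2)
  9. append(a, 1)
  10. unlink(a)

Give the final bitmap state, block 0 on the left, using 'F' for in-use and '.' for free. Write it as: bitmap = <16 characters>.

bitmap = ................

  1. create(a)  ⇒  F...............  {a→[0]}
  2. unlink(a)  ⇒  ................  {}
  3. create(b)  ⇒  F...............  {b→[0]}
  4. unlink(b)  ⇒  ................  {}
  5. create(a)  ⇒  F...............  {a→[0]}
  6. unlink(a)  ⇒  ................  {}
  7. create(a)  ⇒  F...............  {a→[0]}
  8. append(a, 2)  ⇒  FFF.............  {a→[0, 1, 2]}
  9. append(a, 1)  ⇒  FFFF............  {a→[0, 1, 2, 3]}
  10. unlink(a)  ⇒  ................  {}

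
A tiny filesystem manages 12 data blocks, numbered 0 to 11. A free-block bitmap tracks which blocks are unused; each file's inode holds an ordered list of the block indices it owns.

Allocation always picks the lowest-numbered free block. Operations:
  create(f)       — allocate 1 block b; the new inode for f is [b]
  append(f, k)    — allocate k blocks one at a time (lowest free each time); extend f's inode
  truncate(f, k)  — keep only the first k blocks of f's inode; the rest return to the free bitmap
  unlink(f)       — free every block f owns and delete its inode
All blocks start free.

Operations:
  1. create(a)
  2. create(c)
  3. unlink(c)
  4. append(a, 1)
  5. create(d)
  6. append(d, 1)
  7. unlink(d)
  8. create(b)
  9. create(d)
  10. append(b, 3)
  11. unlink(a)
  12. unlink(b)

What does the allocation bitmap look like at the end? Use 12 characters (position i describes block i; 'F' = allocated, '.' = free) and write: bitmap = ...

[1] create(a) — a=0 (map F...........)
[2] create(c) — a=0 c=1 (map FF..........)
[3] unlink(c) — a=0 (map F...........)
[4] append(a, 1) — a=0,1 (map FF..........)
[5] create(d) — a=0,1 d=2 (map FFF.........)
[6] append(d, 1) — a=0,1 d=2,3 (map FFFF........)
[7] unlink(d) — a=0,1 (map FF..........)
[8] create(b) — a=0,1 b=2 (map FFF.........)
[9] create(d) — a=0,1 b=2 d=3 (map FFFF........)
[10] append(b, 3) — a=0,1 b=2,4,5,6 d=3 (map FFFFFFF.....)
[11] unlink(a) — b=2,4,5,6 d=3 (map ..FFFFF.....)
[12] unlink(b) — d=3 (map ...F........)

bitmap = ...F........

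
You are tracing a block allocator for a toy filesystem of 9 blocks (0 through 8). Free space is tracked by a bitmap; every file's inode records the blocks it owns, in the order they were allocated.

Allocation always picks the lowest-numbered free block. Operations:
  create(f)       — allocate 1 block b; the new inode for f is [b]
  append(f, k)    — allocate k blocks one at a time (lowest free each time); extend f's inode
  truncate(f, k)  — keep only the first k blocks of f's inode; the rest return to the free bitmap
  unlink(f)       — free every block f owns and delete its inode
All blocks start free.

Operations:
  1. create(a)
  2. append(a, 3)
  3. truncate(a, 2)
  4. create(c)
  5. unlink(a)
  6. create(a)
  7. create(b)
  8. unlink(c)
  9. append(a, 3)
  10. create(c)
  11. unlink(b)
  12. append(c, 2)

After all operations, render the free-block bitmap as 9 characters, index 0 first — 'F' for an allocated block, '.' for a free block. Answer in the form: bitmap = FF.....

bitmap = FFFFFFF..

after create(a) → a:[0]  free=[F........]
after append(a, 3) → a:[0, 1, 2, 3]  free=[FFFF.....]
after truncate(a, 2) → a:[0, 1]  free=[FF.......]
after create(c) → a:[0, 1], c:[2]  free=[FFF......]
after unlink(a) → c:[2]  free=[..F......]
after create(a) → a:[0], c:[2]  free=[F.F......]
after create(b) → a:[0], b:[1], c:[2]  free=[FFF......]
after unlink(c) → a:[0], b:[1]  free=[FF.......]
after append(a, 3) → a:[0, 2, 3, 4], b:[1]  free=[FFFFF....]
after create(c) → a:[0, 2, 3, 4], b:[1], c:[5]  free=[FFFFFF...]
after unlink(b) → a:[0, 2, 3, 4], c:[5]  free=[F.FFFF...]
after append(c, 2) → a:[0, 2, 3, 4], c:[5, 1, 6]  free=[FFFFFFF..]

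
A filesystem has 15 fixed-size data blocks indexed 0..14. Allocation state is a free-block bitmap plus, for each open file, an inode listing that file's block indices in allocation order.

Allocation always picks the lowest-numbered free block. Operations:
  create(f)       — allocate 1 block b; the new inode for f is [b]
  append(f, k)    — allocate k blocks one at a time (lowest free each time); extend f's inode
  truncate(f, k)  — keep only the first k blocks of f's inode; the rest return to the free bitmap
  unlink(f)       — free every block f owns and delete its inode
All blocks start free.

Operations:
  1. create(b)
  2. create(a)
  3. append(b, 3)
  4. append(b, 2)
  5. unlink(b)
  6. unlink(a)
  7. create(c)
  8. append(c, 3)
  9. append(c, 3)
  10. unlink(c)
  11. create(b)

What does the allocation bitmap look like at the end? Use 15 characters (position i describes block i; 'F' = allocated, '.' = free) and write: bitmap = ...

bitmap = F..............

create(b): bitmap=F.............. | b=[0]
create(a): bitmap=FF............. | a=[1] b=[0]
append(b, 3): bitmap=FFFFF.......... | a=[1] b=[0, 2, 3, 4]
append(b, 2): bitmap=FFFFFFF........ | a=[1] b=[0, 2, 3, 4, 5, 6]
unlink(b): bitmap=.F............. | a=[1]
unlink(a): bitmap=............... | 
create(c): bitmap=F.............. | c=[0]
append(c, 3): bitmap=FFFF........... | c=[0, 1, 2, 3]
append(c, 3): bitmap=FFFFFFF........ | c=[0, 1, 2, 3, 4, 5, 6]
unlink(c): bitmap=............... | 
create(b): bitmap=F.............. | b=[0]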